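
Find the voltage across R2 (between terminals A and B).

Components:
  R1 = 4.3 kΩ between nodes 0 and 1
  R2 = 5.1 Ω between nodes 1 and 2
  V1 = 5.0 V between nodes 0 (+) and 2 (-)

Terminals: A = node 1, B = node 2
R1 and R2 are in series across V1 (node 0 → node 1 → node 2), and the output A–B is taken across R2, so this is a voltage divider.
Series current: I = V1/(R1 + R2) = 5/(4300 + 5.1) = 5/4305 = 0.001161 A
V_R2 = I × R2 = V1 × R2/(R1 + R2) = 5 × 5.1/4305 = 0.005923 V

Final answer: 0.005923 V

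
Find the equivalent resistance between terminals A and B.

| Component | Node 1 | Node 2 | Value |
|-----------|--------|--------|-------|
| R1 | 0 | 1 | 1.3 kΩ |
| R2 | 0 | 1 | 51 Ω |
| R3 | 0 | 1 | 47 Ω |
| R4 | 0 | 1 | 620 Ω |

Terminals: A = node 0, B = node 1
Reduce the network between node 0 (A) and node 1 (B) by series/parallel combination:
  Rp1 = R1 ‖ R2 ‖ R3 ‖ R4 (parallel, all between nodes 0 and 1) = 1/(1/1300 + 1/51 + 1/47 + 1/620) = 23.11 Ω
R_eq = 23.11 Ω

Final answer: 23.11 Ω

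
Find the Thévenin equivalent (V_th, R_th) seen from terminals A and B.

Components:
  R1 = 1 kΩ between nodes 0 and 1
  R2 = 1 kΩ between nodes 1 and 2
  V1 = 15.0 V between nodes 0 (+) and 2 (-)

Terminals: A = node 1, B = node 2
Step 1 — V_th is the open-circuit voltage V_A - V_B (nothing connected across the terminals).
Nodal analysis, taking node 2 as the 0 V reference.
Source V1 fixes V_0 = 15 V.
KCL at each unknown node (sum of currents leaving = 0; resistances in Ω):
  Node 1: (V_1 - 15)/1000 + (V_1 - 0)/1000 = 0
Collecting terms: 0.002 × V_1 = 0.015  =>  V_1 = 7.5 V
V_th = V_1 - V_2 = 7.5 - 0 = 7.5 V
Step 2 — R_th: zero the source — replace V1 by a short circuit (node 2 merges into node 0) — and find the resistance seen between A (node 1) and B (node 0).
Reduce the network between node 1 (A) and node 0 (B) by series/parallel combination:
  Rp1 = R1 ‖ R2 (parallel, both between nodes 0 and 1) = 1/(1/1000 + 1/1000) = 500 Ω
R_th = 500 Ω

Final answer: V_th = 7.5 V, R_th = 500 Ω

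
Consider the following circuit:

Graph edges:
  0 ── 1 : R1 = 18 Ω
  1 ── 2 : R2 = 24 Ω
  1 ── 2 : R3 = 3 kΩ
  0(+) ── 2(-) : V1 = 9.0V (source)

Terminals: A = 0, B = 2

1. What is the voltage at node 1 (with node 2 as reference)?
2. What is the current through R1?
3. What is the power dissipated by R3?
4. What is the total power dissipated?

Nodal analysis, taking node 2 as the 0 V reference.
Source V1 fixes V_0 = 9 V.
KCL at each unknown node (sum of currents leaving = 0; resistances in Ω):
  Node 1: (V_1 - 9)/18 + (V_1 - 0)/24 + (V_1 - 0)/3000 = 0
Collecting terms: 0.09756 × V_1 = 0.5  =>  V_1 = 5.125 V
Part 1:
  Read off the nodal solution: V_1 = 5.125 V
Part 2:
  I_R1 = (V_0 - V_1)/R1 = (9 - 5.125)/18 = 0.2153 A
  Magnitude: I_R1 = 0.2153 A
Part 3:
  I_R3 = (V_1 - V_2)/R3 = (5.125 - 0)/3000 = 0.001708 A
  P_R3 = I_R3² × R3 = (0.001708)² × 3000 = 0.008756 W
Part 4:
  Power in each resistor, P = (ΔV)²/R:
    P_R1 = (9 - 5.125)²/18 = 0.8341 W
    P_R2 = (5.125 - 0)²/24 = 1.095 W
    P_R3 = (5.125 - 0)²/3000 = 0.008756 W
  P_total = P_R1 + P_R2 + P_R3 = 1.937 W

Final answers:
1. V_1 = 5.125 V
2. I_R1 = 0.2153 A
3. P_R3 = 0.008756 W
4. P_total = 1.937 W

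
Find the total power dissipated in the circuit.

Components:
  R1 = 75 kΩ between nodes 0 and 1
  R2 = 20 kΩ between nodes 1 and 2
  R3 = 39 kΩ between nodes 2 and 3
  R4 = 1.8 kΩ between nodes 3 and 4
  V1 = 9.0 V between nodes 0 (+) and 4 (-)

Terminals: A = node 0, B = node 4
Nodal analysis, taking node 4 as the 0 V reference.
Source V1 fixes V_0 = 9 V.
KCL at each unknown node (sum of currents leaving = 0; resistances in Ω):
  Node 1: (V_1 - 9)/75000 + (V_1 - V_2)/20000 = 0
  Node 2: (V_2 - V_1)/20000 + (V_2 - V_3)/39000 = 0
  Node 3: (V_3 - V_2)/39000 + (V_3 - 0)/1800 = 0
Collecting terms (coefficients in siemens):
  0.00006333·V_1 - 0.00005·V_2 = 0.00012
  0.00007564·V_2 - 0.00005·V_1 - 0.00002564·V_3 = 0
  0.0005812·V_3 - 0.00002564·V_2 = 0
Solving these 3 simultaneous equations (Gaussian elimination) gives:
  V_1 = 4.029 V, V_2 = 2.704 V, V_3 = 0.1193 V
Power in each resistor, P = (ΔV)²/R:
  P_R1 = (9 - 4.029)²/75000 = 0.0003294 W
  P_R2 = (4.029 - 2.704)²/20000 = 0.00008784 W
  P_R3 = (2.704 - 0.1193)²/39000 = 0.0001713 W
  P_R4 = (0.1193 - 0)²/1800 = 0.000007906 W
P_total = P_R1 + P_R2 + P_R3 + P_R4 = 0.0005965 W

Final answer: 0.0005965 W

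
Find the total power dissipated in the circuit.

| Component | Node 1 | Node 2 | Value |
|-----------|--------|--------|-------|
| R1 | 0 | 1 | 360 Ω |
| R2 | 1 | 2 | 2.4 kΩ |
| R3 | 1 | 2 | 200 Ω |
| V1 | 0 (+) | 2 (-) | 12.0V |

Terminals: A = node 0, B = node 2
Nodal analysis, taking node 2 as the 0 V reference.
Source V1 fixes V_0 = 12 V.
KCL at each unknown node (sum of currents leaving = 0; resistances in Ω):
  Node 1: (V_1 - 12)/360 + (V_1 - 0)/2400 + (V_1 - 0)/200 = 0
Collecting terms: 0.008194 × V_1 = 0.03333  =>  V_1 = 4.068 V
Power in each resistor, P = (ΔV)²/R:
  P_R1 = (12 - 4.068)²/360 = 0.1748 W
  P_R2 = (4.068 - 0)²/2400 = 0.006895 W
  P_R3 = (4.068 - 0)²/200 = 0.08273 W
P_total = P_R1 + P_R2 + P_R3 = 0.2644 W

Final answer: 0.2644 W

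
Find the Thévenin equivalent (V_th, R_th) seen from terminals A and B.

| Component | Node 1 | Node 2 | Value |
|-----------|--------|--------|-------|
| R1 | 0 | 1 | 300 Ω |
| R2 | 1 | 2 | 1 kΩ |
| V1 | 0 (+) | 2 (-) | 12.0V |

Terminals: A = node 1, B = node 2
Step 1 — V_th is the open-circuit voltage V_A - V_B (nothing connected across the terminals).
Nodal analysis, taking node 2 as the 0 V reference.
Source V1 fixes V_0 = 12 V.
KCL at each unknown node (sum of currents leaving = 0; resistances in Ω):
  Node 1: (V_1 - 12)/300 + (V_1 - 0)/1000 = 0
Collecting terms: 0.004333 × V_1 = 0.04  =>  V_1 = 9.231 V
V_th = V_1 - V_2 = 9.231 - 0 = 9.231 V
Step 2 — R_th: zero the source — replace V1 by a short circuit (node 2 merges into node 0) — and find the resistance seen between A (node 1) and B (node 0).
Reduce the network between node 1 (A) and node 0 (B) by series/parallel combination:
  Rp1 = R1 ‖ R2 (parallel, both between nodes 0 and 1) = 1/(1/300 + 1/1000) = 230.8 Ω
R_th = 230.8 Ω

Final answer: V_th = 9.231 V, R_th = 230.8 Ω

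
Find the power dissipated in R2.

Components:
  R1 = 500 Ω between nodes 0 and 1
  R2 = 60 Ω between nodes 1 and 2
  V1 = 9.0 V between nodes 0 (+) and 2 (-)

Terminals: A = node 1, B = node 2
Nodal analysis, taking node 2 as the 0 V reference.
Source V1 fixes V_0 = 9 V.
KCL at each unknown node (sum of currents leaving = 0; resistances in Ω):
  Node 1: (V_1 - 9)/500 + (V_1 - 0)/60 = 0
Collecting terms: 0.01867 × V_1 = 0.018  =>  V_1 = 0.9643 V
I_R2 = (V_1 - V_2)/R2 = (0.9643 - 0)/60 = 0.01607 A
P_R2 = I_R2² × R2 = (0.01607)² × 60 = 0.0155 W

Final answer: 0.0155 W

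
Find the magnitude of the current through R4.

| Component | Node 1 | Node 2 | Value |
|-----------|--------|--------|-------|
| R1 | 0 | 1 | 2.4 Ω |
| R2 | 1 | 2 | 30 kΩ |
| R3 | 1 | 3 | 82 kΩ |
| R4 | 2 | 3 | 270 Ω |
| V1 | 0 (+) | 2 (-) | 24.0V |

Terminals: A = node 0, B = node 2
Nodal analysis, taking node 2 as the 0 V reference.
Source V1 fixes V_0 = 24 V.
KCL at each unknown node (sum of currents leaving = 0; resistances in Ω):
  Node 1: (V_1 - 24)/2.4 + (V_1 - 0)/30000 + (V_1 - V_3)/82000 = 0
  Node 3: (V_3 - V_1)/82000 + (V_3 - 0)/270 = 0
Collecting terms (coefficients in siemens):
  0.4167·V_1 - 0.0000122·V_3 = 10
  0.003716·V_3 - 0.0000122·V_1 = 0
Determinant D = (0.4167)(0.003716) - (-0.0000122)(-0.0000122) = 0.001548
V_1 = [(10)(0.003716) - (-0.0000122)(0)]/D = 24 V
V_3 = [(0.4167)(0) - (10)(-0.0000122)]/D = 0.07876 V
I_R4 = (V_2 - V_3)/R4 = (0 - 0.07876)/270 = -0.0002917 A
|I_R4| = 0.0002917 A

Final answer: |I_R4| = 0.0002917 A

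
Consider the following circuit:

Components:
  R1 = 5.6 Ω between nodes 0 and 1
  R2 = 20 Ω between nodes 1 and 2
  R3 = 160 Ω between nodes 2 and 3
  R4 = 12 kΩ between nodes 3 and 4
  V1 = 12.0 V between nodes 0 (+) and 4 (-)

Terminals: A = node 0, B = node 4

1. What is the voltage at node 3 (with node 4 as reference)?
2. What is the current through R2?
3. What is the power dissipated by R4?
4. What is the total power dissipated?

Nodal analysis, taking node 4 as the 0 V reference.
Source V1 fixes V_0 = 12 V.
KCL at each unknown node (sum of currents leaving = 0; resistances in Ω):
  Node 1: (V_1 - 12)/5.6 + (V_1 - V_2)/20 = 0
  Node 2: (V_2 - V_1)/20 + (V_2 - V_3)/160 = 0
  Node 3: (V_3 - V_2)/160 + (V_3 - 0)/12000 = 0
Collecting terms (coefficients in siemens):
  0.2286·V_1 - 0.05·V_2 = 2.143
  0.05625·V_2 - 0.05·V_1 - 0.00625·V_3 = 0
  0.006333·V_3 - 0.00625·V_2 = 0
Solving these 3 simultaneous equations (Gaussian elimination) gives:
  V_1 = 11.99 V, V_2 = 11.97 V, V_3 = 11.82 V
Part 1:
  Read off the nodal solution: V_3 = 11.82 V
Part 2:
  I_R2 = (V_1 - V_2)/R2 = (11.99 - 11.97)/20 = 0.0009848 A
  Magnitude: I_R2 = 0.0009848 A
Part 3:
  I_R4 = (V_3 - V_4)/R4 = (11.82 - 0)/12000 = 0.0009848 A
  P_R4 = I_R4² × R4 = (0.0009848)² × 12000 = 0.01164 W
Part 4:
  Power in each resistor, P = (ΔV)²/R:
    P_R1 = (12 - 11.99)²/5.6 = 0.000005431 W
    P_R2 = (11.99 - 11.97)²/20 = 0.0000194 W
    P_R3 = (11.97 - 11.82)²/160 = 0.0001552 W
    P_R4 = (11.82 - 0)²/12000 = 0.01164 W
  P_total = P_R1 + P_R2 + P_R3 + P_R4 = 0.01182 W

Final answers:
1. V_3 = 11.82 V
2. I_R2 = 0.0009848 A
3. P_R4 = 0.01164 W
4. P_total = 0.01182 W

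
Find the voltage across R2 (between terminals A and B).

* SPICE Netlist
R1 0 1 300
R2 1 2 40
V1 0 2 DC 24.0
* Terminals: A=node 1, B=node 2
R1 and R2 are in series across V1 (node 0 → node 1 → node 2), and the output A–B is taken across R2, so this is a voltage divider.
Series current: I = V1/(R1 + R2) = 24/(300 + 40) = 24/340 = 0.07059 A
V_R2 = I × R2 = V1 × R2/(R1 + R2) = 24 × 40/340 = 2.824 V

Final answer: 2.824 V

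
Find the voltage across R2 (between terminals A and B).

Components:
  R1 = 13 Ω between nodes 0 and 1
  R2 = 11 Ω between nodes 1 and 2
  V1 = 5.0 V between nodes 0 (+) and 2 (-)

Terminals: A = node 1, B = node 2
R1 and R2 are in series across V1 (node 0 → node 1 → node 2), and the output A–B is taken across R2, so this is a voltage divider.
Series current: I = V1/(R1 + R2) = 5/(13 + 11) = 5/24 = 0.2083 A
V_R2 = I × R2 = V1 × R2/(R1 + R2) = 5 × 11/24 = 2.292 V

Final answer: 2.292 V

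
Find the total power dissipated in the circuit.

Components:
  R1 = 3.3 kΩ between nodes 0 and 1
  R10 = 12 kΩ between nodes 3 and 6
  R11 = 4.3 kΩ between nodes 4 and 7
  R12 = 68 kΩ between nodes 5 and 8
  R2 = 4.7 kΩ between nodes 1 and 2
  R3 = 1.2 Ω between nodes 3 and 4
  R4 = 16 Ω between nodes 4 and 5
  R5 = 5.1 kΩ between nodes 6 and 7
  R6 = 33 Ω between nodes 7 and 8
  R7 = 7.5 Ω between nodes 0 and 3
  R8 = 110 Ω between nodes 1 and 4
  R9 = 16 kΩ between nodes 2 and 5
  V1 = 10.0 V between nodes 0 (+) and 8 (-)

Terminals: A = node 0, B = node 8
Nodal analysis, taking node 8 as the 0 V reference.
Source V1 fixes V_0 = 10 V.
KCL at each unknown node (sum of currents leaving = 0; resistances in Ω):
  Node 1: (V_1 - 10)/3300 + (V_1 - V_2)/4700 + (V_1 - V_4)/110 = 0
  Node 2: (V_2 - V_1)/4700 + (V_2 - V_5)/16000 = 0
  Node 3: (V_3 - V_4)/1.2 + (V_3 - 10)/7.5 + (V_3 - V_6)/12000 = 0
  Node 4: (V_4 - V_3)/1.2 + (V_4 - V_5)/16 + (V_4 - V_1)/110 + (V_4 - V_7)/4300 = 0
  Node 5: (V_5 - V_4)/16 + (V_5 - V_2)/16000 + (V_5 - 0)/68000 = 0
  Node 6: (V_6 - V_7)/5100 + (V_6 - V_3)/12000 = 0
  Node 7: (V_7 - V_6)/5100 + (V_7 - 0)/33 + (V_7 - V_4)/4300 = 0
Collecting terms (coefficients in siemens):
  0.009607·V_1 - 0.0002128·V_2 - 0.009091·V_4 = 0.00303
  0.0002753·V_2 - 0.0002128·V_1 - 0.0000625·V_5 = 0
  0.9667·V_3 - 0.8333·V_4 - 0.00008333·V_6 = 1.333
  0.9052·V_4 - 0.009091·V_1 - 0.8333·V_3 - 0.0625·V_5 - 0.0002326·V_7 = 0
  0.06258·V_5 - 0.0000625·V_2 - 0.0625·V_4 = 0
  0.0002794·V_6 - 0.00008333·V_3 - 0.0001961·V_7 = 0
  0.03073·V_7 - 0.0002326·V_4 - 0.0001961·V_6 = 0
Solving these 7 simultaneous equations (Gaussian elimination) gives:
  V_1 = 9.975 V, V_2 = 9.975 V, V_3 = 9.977 V, V_4 = 9.974 V
  V_5 = 9.972 V, V_6 = 3.042 V, V_7 = 0.09489 V
Power in each resistor, P = (ΔV)²/R:
  P_R1 = (10 - 9.975)²/3300 = 0.0000001853 W
  P_R2 = (9.975 - 9.975)²/4700 = 0.0000000001089 W
  P_R3 = (9.977 - 9.974)²/1.2 = 0.000007125 W
  P_R4 = (9.974 - 9.972)²/16 = 0.0000003434 W
  P_R5 = (3.042 - 0.09489)²/5100 = 0.001703 W
  P_R6 = (0.09489 - 0)²/33 = 0.0002729 W
  P_R7 = (10 - 9.977)²/7.5 = 0.00006816 W
  P_R8 = (9.975 - 9.974)²/110 = 0.000000005927 W
  P_R9 = (9.975 - 9.972)²/16000 = 0.0000000003708 W
  P_R10 = (9.977 - 3.042)²/12000 = 0.004008 W
  P_R11 = (9.974 - 0.09489)²/4300 = 0.0227 W
  P_R12 = (9.972 - 0)²/68000 = 0.001462 W
P_total = P_R1 + P_R2 + P_R3 + P_R4 + P_R5 + P_R6 + P_R7 + P_R8 + P_R9 + P_R10 + P_R11 + P_R12 = 0.03022 W

Final answer: 0.03022 W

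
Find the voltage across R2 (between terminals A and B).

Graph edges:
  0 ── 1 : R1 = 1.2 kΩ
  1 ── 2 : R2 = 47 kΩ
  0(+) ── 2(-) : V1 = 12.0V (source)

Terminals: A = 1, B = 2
R1 and R2 are in series across V1 (node 0 → node 1 → node 2), and the output A–B is taken across R2, so this is a voltage divider.
Series current: I = V1/(R1 + R2) = 12/(1200 + 47000) = 12/48200 = 0.000249 A
V_R2 = I × R2 = V1 × R2/(R1 + R2) = 12 × 47000/48200 = 11.7 V

Final answer: 11.7 V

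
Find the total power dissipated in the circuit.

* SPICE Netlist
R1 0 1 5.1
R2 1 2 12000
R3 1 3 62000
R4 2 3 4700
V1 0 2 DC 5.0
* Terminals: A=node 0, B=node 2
Nodal analysis, taking node 2 as the 0 V reference.
Source V1 fixes V_0 = 5 V.
KCL at each unknown node (sum of currents leaving = 0; resistances in Ω):
  Node 1: (V_1 - 5)/5.1 + (V_1 - 0)/12000 + (V_1 - V_3)/62000 = 0
  Node 3: (V_3 - V_1)/62000 + (V_3 - 0)/4700 = 0
Collecting terms (coefficients in siemens):
  0.1962·V_1 - 0.00001613·V_3 = 0.9804
  0.0002289·V_3 - 0.00001613·V_1 = 0
Determinant D = (0.1962)(0.0002289) - (-0.00001613)(-0.00001613) = 0.0000449
V_1 = [(0.9804)(0.0002289) - (-0.00001613)(0)]/D = 4.997 V
V_3 = [(0.1962)(0) - (0.9804)(-0.00001613)]/D = 0.3521 V
Power in each resistor, P = (ΔV)²/R:
  P_R1 = (5 - 4.997)²/5.1 = 0.000001231 W
  P_R2 = (4.997 - 0)²/12000 = 0.002081 W
  P_R3 = (4.997 - 0.3521)²/62000 = 0.0003481 W
  P_R4 = (0 - 0.3521)²/4700 = 0.00002638 W
P_total = P_R1 + P_R2 + P_R3 + P_R4 = 0.002457 W

Final answer: 0.002457 W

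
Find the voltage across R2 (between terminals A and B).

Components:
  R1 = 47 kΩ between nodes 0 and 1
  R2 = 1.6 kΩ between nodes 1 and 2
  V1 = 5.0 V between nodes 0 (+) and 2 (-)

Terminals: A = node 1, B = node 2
R1 and R2 are in series across V1 (node 0 → node 1 → node 2), and the output A–B is taken across R2, so this is a voltage divider.
Series current: I = V1/(R1 + R2) = 5/(47000 + 1600) = 5/48600 = 0.0001029 A
V_R2 = I × R2 = V1 × R2/(R1 + R2) = 5 × 1600/48600 = 0.1646 V

Final answer: 0.1646 V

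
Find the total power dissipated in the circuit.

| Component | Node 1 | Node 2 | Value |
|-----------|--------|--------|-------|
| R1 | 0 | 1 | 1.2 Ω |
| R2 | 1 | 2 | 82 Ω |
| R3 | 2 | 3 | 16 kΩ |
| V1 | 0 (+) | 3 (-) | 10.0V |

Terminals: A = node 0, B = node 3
Nodal analysis, taking node 3 as the 0 V reference.
Source V1 fixes V_0 = 10 V.
KCL at each unknown node (sum of currents leaving = 0; resistances in Ω):
  Node 1: (V_1 - 10)/1.2 + (V_1 - V_2)/82 = 0
  Node 2: (V_2 - V_1)/82 + (V_2 - 0)/16000 = 0
Collecting terms (coefficients in siemens):
  0.8455·V_1 - 0.0122·V_2 = 8.333
  0.01226·V_2 - 0.0122·V_1 = 0
Determinant D = (0.8455)(0.01226) - (-0.0122)(-0.0122) = 0.01022
V_1 = [(8.333)(0.01226) - (-0.0122)(0)]/D = 9.999 V
V_2 = [(0.8455)(0) - (8.333)(-0.0122)]/D = 9.948 V
Power in each resistor, P = (ΔV)²/R:
  P_R1 = (10 - 9.999)²/1.2 = 0.0000004639 W
  P_R2 = (9.999 - 9.948)²/82 = 0.0000317 W
  P_R3 = (9.948 - 0)²/16000 = 0.006186 W
P_total = P_R1 + P_R2 + P_R3 = 0.006218 W

Final answer: 0.006218 W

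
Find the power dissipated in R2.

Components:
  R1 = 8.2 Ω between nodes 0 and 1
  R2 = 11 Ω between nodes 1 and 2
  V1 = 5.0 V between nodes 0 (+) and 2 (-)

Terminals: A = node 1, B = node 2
Nodal analysis, taking node 2 as the 0 V reference.
Source V1 fixes V_0 = 5 V.
KCL at each unknown node (sum of currents leaving = 0; resistances in Ω):
  Node 1: (V_1 - 5)/8.2 + (V_1 - 0)/11 = 0
Collecting terms: 0.2129 × V_1 = 0.6098  =>  V_1 = 2.865 V
I_R2 = (V_1 - V_2)/R2 = (2.865 - 0)/11 = 0.2604 A
P_R2 = I_R2² × R2 = (0.2604)² × 11 = 0.746 W

Final answer: 0.746 W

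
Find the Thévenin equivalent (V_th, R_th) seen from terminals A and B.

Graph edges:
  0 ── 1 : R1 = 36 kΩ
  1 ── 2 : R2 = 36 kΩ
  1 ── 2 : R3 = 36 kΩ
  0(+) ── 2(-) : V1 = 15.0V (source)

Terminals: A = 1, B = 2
Step 1 — V_th is the open-circuit voltage V_A - V_B (nothing connected across the terminals).
Nodal analysis, taking node 2 as the 0 V reference.
Source V1 fixes V_0 = 15 V.
KCL at each unknown node (sum of currents leaving = 0; resistances in Ω):
  Node 1: (V_1 - 15)/36000 + (V_1 - 0)/36000 + (V_1 - 0)/36000 = 0
Collecting terms: 0.00008333 × V_1 = 0.0004167  =>  V_1 = 5 V
V_th = V_1 - V_2 = 5 - 0 = 5 V
Step 2 — R_th: zero the source — replace V1 by a short circuit (node 2 merges into node 0) — and find the resistance seen between A (node 1) and B (node 0).
Reduce the network between node 1 (A) and node 0 (B) by series/parallel combination:
  Rp1 = R1 ‖ R2 ‖ R3 (parallel, all between nodes 0 and 1) = 1/(1/36000 + 1/36000 + 1/36000) = 12000 Ω
R_th = 12 kΩ

Final answer: V_th = 5 V, R_th = 12 kΩ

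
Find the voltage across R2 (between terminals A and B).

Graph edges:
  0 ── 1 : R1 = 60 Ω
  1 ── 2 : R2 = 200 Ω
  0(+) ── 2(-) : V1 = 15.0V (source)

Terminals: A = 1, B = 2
R1 and R2 are in series across V1 (node 0 → node 1 → node 2), and the output A–B is taken across R2, so this is a voltage divider.
Series current: I = V1/(R1 + R2) = 15/(60 + 200) = 15/260 = 0.05769 A
V_R2 = I × R2 = V1 × R2/(R1 + R2) = 15 × 200/260 = 11.54 V

Final answer: 11.54 V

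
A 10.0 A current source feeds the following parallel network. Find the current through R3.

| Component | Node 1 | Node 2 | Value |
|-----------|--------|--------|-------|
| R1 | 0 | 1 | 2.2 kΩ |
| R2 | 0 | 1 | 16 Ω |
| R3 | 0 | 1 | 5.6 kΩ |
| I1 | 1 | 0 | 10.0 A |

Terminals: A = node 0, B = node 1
All resistors sit directly between nodes 0 and 1, so they are in parallel and share one voltage V; the full source current 10 A splits among them.
1/R_par = 1/2200 + 1/16 + 1/5600 = 0.06313 S  =>  R_par = 15.84 Ω
V = I × R_par = 10 × 15.84 = 158.4 V
I_R3 = V/R3 = 158.4/5600 = 0.02828 A

Final answer: 0.02828 A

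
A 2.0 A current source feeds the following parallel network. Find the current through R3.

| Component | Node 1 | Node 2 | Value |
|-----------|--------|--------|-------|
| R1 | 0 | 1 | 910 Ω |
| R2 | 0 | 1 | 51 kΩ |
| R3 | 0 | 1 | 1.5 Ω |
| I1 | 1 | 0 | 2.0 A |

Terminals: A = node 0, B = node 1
All resistors sit directly between nodes 0 and 1, so they are in parallel and share one voltage V; the full source current 2 A splits among them.
1/R_par = 1/910 + 1/51000 + 1/1.5 = 0.6678 S  =>  R_par = 1.497 Ω
V = I × R_par = 2 × 1.497 = 2.995 V
I_R3 = V/R3 = 2.995/1.5 = 1.997 A

Final answer: 1.997 A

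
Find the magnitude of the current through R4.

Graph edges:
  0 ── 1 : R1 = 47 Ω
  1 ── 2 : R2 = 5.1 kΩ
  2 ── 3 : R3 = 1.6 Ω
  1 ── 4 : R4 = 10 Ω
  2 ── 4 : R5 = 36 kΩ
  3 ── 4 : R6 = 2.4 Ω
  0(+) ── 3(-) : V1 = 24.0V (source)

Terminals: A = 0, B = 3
Nodal analysis, taking node 3 as the 0 V reference.
Source V1 fixes V_0 = 24 V.
KCL at each unknown node (sum of currents leaving = 0; resistances in Ω):
  Node 1: (V_1 - 24)/47 + (V_1 - V_2)/5100 + (V_1 - V_4)/10 = 0
  Node 2: (V_2 - V_1)/5100 + (V_2 - 0)/1.6 + (V_2 - V_4)/36000 = 0
  Node 4: (V_4 - V_1)/10 + (V_4 - V_2)/36000 + (V_4 - 0)/2.4 = 0
Collecting terms (coefficients in siemens):
  0.1215·V_1 - 0.0001961·V_2 - 0.1·V_4 = 0.5106
  0.6252·V_2 - 0.0001961·V_1 - 0.00002778·V_4 = 0
  0.5167·V_4 - 0.1·V_1 - 0.00002778·V_2 = 0
Solving these 3 simultaneous equations (Gaussian elimination) gives:
  V_1 = 5 V, V_2 = 0.001611 V, V_4 = 0.9678 V
I_R4 = (V_1 - V_4)/R4 = (5 - 0.9678)/10 = 0.4033 A
|I_R4| = 0.4033 A

Final answer: |I_R4| = 0.4033 A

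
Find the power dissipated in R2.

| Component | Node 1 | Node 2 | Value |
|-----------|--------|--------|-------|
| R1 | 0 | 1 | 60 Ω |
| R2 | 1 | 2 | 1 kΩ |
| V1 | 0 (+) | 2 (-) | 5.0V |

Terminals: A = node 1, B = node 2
Nodal analysis, taking node 2 as the 0 V reference.
Source V1 fixes V_0 = 5 V.
KCL at each unknown node (sum of currents leaving = 0; resistances in Ω):
  Node 1: (V_1 - 5)/60 + (V_1 - 0)/1000 = 0
Collecting terms: 0.01767 × V_1 = 0.08333  =>  V_1 = 4.717 V
I_R2 = (V_1 - V_2)/R2 = (4.717 - 0)/1000 = 0.004717 A
P_R2 = I_R2² × R2 = (0.004717)² × 1000 = 0.02225 W

Final answer: 0.02225 W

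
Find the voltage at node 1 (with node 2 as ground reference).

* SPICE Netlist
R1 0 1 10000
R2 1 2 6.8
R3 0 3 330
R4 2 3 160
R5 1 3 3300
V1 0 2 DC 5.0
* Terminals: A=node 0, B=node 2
Nodal analysis, taking node 2 as the 0 V reference.
Source V1 fixes V_0 = 5 V.
KCL at each unknown node (sum of currents leaving = 0; resistances in Ω):
  Node 1: (V_1 - 5)/10000 + (V_1 - 0)/6.8 + (V_1 - V_3)/3300 = 0
  Node 3: (V_3 - 5)/330 + (V_3 - 0)/160 + (V_3 - V_1)/3300 = 0
Collecting terms (coefficients in siemens):
  0.1475·V_1 - 0.000303·V_3 = 0.0005
  0.009583·V_3 - 0.000303·V_1 = 0.01515
Determinant D = (0.1475)(0.009583) - (-0.000303)(-0.000303) = 0.001413
V_1 = [(0.0005)(0.009583) - (-0.000303)(0.01515)]/D = 0.00664 V
V_3 = [(0.1475)(0.01515) - (0.0005)(-0.000303)]/D = 1.581 V
The requested potential is V_1 = 0.00664 V.

Final answer: V_1 = 0.00664 V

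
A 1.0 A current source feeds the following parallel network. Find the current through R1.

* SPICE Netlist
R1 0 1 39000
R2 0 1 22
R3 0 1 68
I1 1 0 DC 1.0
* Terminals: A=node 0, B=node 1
All resistors sit directly between nodes 0 and 1, so they are in parallel and share one voltage V; the full source current 1 A splits among them.
1/R_par = 1/39000 + 1/22 + 1/68 = 0.06019 S  =>  R_par = 16.62 Ω
V = I × R_par = 1 × 16.62 = 16.62 V
I_R1 = V/R1 = 16.62/39000 = 0.000426 A

Final answer: 0.000426 A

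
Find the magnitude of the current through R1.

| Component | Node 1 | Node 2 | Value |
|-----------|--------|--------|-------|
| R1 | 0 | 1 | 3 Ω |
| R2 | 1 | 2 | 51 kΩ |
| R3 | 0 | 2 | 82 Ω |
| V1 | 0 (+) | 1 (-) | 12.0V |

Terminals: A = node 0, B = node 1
Nodal analysis, taking node 1 as the 0 V reference.
Source V1 fixes V_0 = 12 V.
KCL at each unknown node (sum of currents leaving = 0; resistances in Ω):
  Node 2: (V_2 - 0)/51000 + (V_2 - 12)/82 = 0
Collecting terms: 0.01221 × V_2 = 0.1463  =>  V_2 = 11.98 V
I_R1 = (V_0 - V_1)/R1 = (12 - 0)/3 = 4 A
|I_R1| = 4 A

Final answer: |I_R1| = 4 A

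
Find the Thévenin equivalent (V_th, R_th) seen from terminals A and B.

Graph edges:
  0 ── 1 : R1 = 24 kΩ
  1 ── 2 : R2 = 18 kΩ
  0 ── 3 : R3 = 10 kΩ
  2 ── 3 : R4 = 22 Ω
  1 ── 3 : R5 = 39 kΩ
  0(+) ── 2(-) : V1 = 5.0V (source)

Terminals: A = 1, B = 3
Step 1 — V_th is the open-circuit voltage V_A - V_B (nothing connected across the terminals).
Nodal analysis, taking node 2 as the 0 V reference.
Source V1 fixes V_0 = 5 V.
KCL at each unknown node (sum of currents leaving = 0; resistances in Ω):
  Node 1: (V_1 - 5)/24000 + (V_1 - 0)/18000 + (V_1 - V_3)/39000 = 0
  Node 3: (V_3 - 5)/10000 + (V_3 - 0)/22 + (V_3 - V_1)/39000 = 0
Collecting terms (coefficients in siemens):
  0.0001229·V_1 - 0.00002564·V_3 = 0.0002083
  0.04558·V_3 - 0.00002564·V_1 = 0.0005
Determinant D = (0.0001229)(0.04558) - (-0.00002564)(-0.00002564) = 0.000005599
V_1 = [(0.0002083)(0.04558) - (-0.00002564)(0.0005)]/D = 1.698 V
V_3 = [(0.0001229)(0.0005) - (0.0002083)(-0.00002564)]/D = 0.01192 V
V_th = V_1 - V_3 = 1.698 - 0.01192 = 1.686 V
Step 2 — R_th: zero the source — replace V1 by a short circuit (node 2 merges into node 0) — and find the resistance seen between A (node 1) and B (node 3).
Reduce the network between node 1 (A) and node 3 (B) by series/parallel combination:
  Rp1 = R1 ‖ R2 (parallel, both between nodes 0 and 1) = 1/(1/24000 + 1/18000) = 10290 Ω
  Rp2 = R3 ‖ R4 (parallel, both between nodes 0 and 3) = 1/(1/10000 + 1/22) = 21.95 Ω
  Rs1 = Rp1 + Rp2 (series, joined only at node 0) = 10290 + 21.95 = 10310 Ω
  Rp3 = R5 ‖ Rs1 (parallel, both between nodes 1 and 3) = 1/(1/39000 + 1/10310) = 8153 Ω
R_th = 8.153 kΩ

Final answer: V_th = 1.686 V, R_th = 8.153 kΩ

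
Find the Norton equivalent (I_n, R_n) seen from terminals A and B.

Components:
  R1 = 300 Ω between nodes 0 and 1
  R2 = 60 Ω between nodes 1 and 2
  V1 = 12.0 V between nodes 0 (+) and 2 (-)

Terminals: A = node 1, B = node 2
Find the Thévenin equivalent first; then I_n = V_th/R_th and R_n = R_th.
Step 1 — V_th is the open-circuit voltage V_A - V_B (nothing connected across the terminals).
Nodal analysis, taking node 2 as the 0 V reference.
Source V1 fixes V_0 = 12 V.
KCL at each unknown node (sum of currents leaving = 0; resistances in Ω):
  Node 1: (V_1 - 12)/300 + (V_1 - 0)/60 = 0
Collecting terms: 0.02 × V_1 = 0.04  =>  V_1 = 2 V
V_th = V_1 - V_2 = 2 - 0 = 2 V
Step 2 — R_th: zero the source — replace V1 by a short circuit (node 2 merges into node 0) — and find the resistance seen between A (node 1) and B (node 0).
Reduce the network between node 1 (A) and node 0 (B) by series/parallel combination:
  Rp1 = R1 ‖ R2 (parallel, both between nodes 0 and 1) = 1/(1/300 + 1/60) = 50 Ω
R_th = 50 Ω
I_n = V_th/R_th = 2/50 = 0.04 A, and R_n = R_th = 50 Ω

Final answer: I_n = 0.04 A, R_n = 50 Ω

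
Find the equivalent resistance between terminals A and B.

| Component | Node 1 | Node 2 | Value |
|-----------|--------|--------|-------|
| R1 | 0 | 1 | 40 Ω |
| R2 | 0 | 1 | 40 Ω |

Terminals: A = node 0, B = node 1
Reduce the network between node 0 (A) and node 1 (B) by series/parallel combination:
  Rp1 = R1 ‖ R2 (parallel, both between nodes 0 and 1) = 1/(1/40 + 1/40) = 20 Ω
R_eq = 20 Ω

Final answer: 20 Ω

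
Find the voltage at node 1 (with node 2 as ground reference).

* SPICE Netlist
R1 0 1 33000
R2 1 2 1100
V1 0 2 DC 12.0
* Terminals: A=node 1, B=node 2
Nodal analysis, taking node 2 as the 0 V reference.
Source V1 fixes V_0 = 12 V.
KCL at each unknown node (sum of currents leaving = 0; resistances in Ω):
  Node 1: (V_1 - 12)/33000 + (V_1 - 0)/1100 = 0
Collecting terms: 0.0009394 × V_1 = 0.0003636  =>  V_1 = 0.3871 V
The requested potential is V_1 = 0.3871 V.

Final answer: V_1 = 0.3871 V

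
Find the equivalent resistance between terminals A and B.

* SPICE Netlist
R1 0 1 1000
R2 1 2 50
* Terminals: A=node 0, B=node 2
Reduce the network between node 0 (A) and node 2 (B) by series/parallel combination:
  Rs1 = R1 + R2 (series, joined only at node 1) = 1000 + 50 = 1050 Ω
R_eq = 1.05 kΩ

Final answer: 1.05 kΩ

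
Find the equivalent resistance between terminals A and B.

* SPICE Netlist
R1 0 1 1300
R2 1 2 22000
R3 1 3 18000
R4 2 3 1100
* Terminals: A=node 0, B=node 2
Reduce the network between node 0 (A) and node 2 (B) by series/parallel combination:
  Rs1 = R3 + R4 (series, joined only at node 3) = 18000 + 1100 = 19100 Ω
  Rp1 = R2 ‖ Rs1 (parallel, both between nodes 1 and 2) = 1/(1/22000 + 1/19100) = 10220 Ω
  Rs2 = R1 + Rp1 (series, joined only at node 1) = 1300 + 10220 = 11520 Ω
R_eq = 11.52 kΩ

Final answer: 11.52 kΩ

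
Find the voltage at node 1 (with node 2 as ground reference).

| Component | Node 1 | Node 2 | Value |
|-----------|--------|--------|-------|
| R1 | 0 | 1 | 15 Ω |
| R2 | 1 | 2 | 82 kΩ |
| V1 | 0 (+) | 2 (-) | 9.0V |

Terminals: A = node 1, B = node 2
Nodal analysis, taking node 2 as the 0 V reference.
Source V1 fixes V_0 = 9 V.
KCL at each unknown node (sum of currents leaving = 0; resistances in Ω):
  Node 1: (V_1 - 9)/15 + (V_1 - 0)/82000 = 0
Collecting terms: 0.06668 × V_1 = 0.6  =>  V_1 = 8.998 V
The requested potential is V_1 = 8.998 V.

Final answer: V_1 = 8.998 V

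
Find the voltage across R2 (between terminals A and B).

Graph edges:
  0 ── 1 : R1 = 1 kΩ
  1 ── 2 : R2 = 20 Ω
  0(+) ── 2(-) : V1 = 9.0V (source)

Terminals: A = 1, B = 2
R1 and R2 are in series across V1 (node 0 → node 1 → node 2), and the output A–B is taken across R2, so this is a voltage divider.
Series current: I = V1/(R1 + R2) = 9/(1000 + 20) = 9/1020 = 0.008824 A
V_R2 = I × R2 = V1 × R2/(R1 + R2) = 9 × 20/1020 = 0.1765 V

Final answer: 0.1765 V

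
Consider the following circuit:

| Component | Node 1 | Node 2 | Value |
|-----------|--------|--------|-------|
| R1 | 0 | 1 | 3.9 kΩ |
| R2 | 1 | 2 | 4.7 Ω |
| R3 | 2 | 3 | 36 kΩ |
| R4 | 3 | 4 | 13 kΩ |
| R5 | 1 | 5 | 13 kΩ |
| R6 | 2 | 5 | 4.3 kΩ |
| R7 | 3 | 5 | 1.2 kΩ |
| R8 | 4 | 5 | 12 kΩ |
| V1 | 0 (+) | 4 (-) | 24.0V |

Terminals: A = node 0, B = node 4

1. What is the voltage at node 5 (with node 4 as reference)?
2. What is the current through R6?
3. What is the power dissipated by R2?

Nodal analysis, taking node 4 as the 0 V reference.
Source V1 fixes V_0 = 24 V.
KCL at each unknown node (sum of currents leaving = 0; resistances in Ω):
  Node 1: (V_1 - 24)/3900 + (V_1 - V_2)/4.7 + (V_1 - V_5)/13000 = 0
  Node 2: (V_2 - V_1)/4.7 + (V_2 - V_3)/36000 + (V_2 - V_5)/4300 = 0
  Node 3: (V_3 - V_2)/36000 + (V_3 - 0)/13000 + (V_3 - V_5)/1200 = 0
  Node 5: (V_5 - V_1)/13000 + (V_5 - V_2)/4300 + (V_5 - V_3)/1200 + (V_5 - 0)/12000 = 0
Collecting terms (coefficients in siemens):
  0.2131·V_1 - 0.2128·V_2 - 0.00007692·V_5 = 0.006154
  0.213·V_2 - 0.2128·V_1 - 0.00002778·V_3 - 0.0002326·V_5 = 0
  0.000938·V_3 - 0.00002778·V_2 - 0.0008333·V_5 = 0
  0.001226·V_5 - 0.00007692·V_1 - 0.0002326·V_2 - 0.0008333·V_3 = 0
Solving these 4 simultaneous equations (Gaussian elimination) gives:
  V_1 = 16.95 V, V_2 = 16.95 V, V_3 = 10.86 V, V_5 = 11.66 V
Part 1:
  Read off the nodal solution: V_5 = 11.66 V
Part 2:
  I_R6 = (V_2 - V_5)/R6 = (16.95 - 11.66)/4300 = 0.00123 A
  Magnitude: I_R6 = 0.00123 A
Part 3:
  I_R2 = (V_1 - V_2)/R2 = (16.95 - 16.95)/4.7 = 0.001399 A
  P_R2 = I_R2² × R2 = (0.001399)² × 4.7 = 0.000009203 W

Final answers:
1. V_5 = 11.66 V
2. I_R6 = 0.00123 A
3. P_R2 = 9.203e-06 W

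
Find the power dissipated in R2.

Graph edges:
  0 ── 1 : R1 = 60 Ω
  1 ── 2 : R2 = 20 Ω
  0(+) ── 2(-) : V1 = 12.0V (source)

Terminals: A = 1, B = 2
Nodal analysis, taking node 2 as the 0 V reference.
Source V1 fixes V_0 = 12 V.
KCL at each unknown node (sum of currents leaving = 0; resistances in Ω):
  Node 1: (V_1 - 12)/60 + (V_1 - 0)/20 = 0
Collecting terms: 0.06667 × V_1 = 0.2  =>  V_1 = 3 V
I_R2 = (V_1 - V_2)/R2 = (3 - 0)/20 = 0.15 A
P_R2 = I_R2² × R2 = (0.15)² × 20 = 0.45 W

Final answer: 0.45 W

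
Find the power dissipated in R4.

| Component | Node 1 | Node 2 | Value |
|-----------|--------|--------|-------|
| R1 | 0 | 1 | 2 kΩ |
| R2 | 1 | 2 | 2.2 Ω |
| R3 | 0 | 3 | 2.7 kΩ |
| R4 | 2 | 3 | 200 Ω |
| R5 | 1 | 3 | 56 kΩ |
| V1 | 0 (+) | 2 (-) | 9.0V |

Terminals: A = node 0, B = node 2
Nodal analysis, taking node 2 as the 0 V reference.
Source V1 fixes V_0 = 9 V.
KCL at each unknown node (sum of currents leaving = 0; resistances in Ω):
  Node 1: (V_1 - 9)/2000 + (V_1 - 0)/2.2 + (V_1 - V_3)/56000 = 0
  Node 3: (V_3 - 9)/2700 + (V_3 - 0)/200 + (V_3 - V_1)/56000 = 0
Collecting terms (coefficients in siemens):
  0.4551·V_1 - 0.00001786·V_3 = 0.0045
  0.005388·V_3 - 0.00001786·V_1 = 0.003333
Determinant D = (0.4551)(0.005388) - (-0.00001786)(-0.00001786) = 0.002452
V_1 = [(0.0045)(0.005388) - (-0.00001786)(0.003333)]/D = 0.009913 V
V_3 = [(0.4551)(0.003333) - (0.0045)(-0.00001786)]/D = 0.6187 V
I_R4 = (V_2 - V_3)/R4 = (0 - 0.6187)/200 = -0.003093 A
P_R4 = I_R4² × R4 = (-0.003093)² × 200 = 0.001914 W

Final answer: 0.001914 W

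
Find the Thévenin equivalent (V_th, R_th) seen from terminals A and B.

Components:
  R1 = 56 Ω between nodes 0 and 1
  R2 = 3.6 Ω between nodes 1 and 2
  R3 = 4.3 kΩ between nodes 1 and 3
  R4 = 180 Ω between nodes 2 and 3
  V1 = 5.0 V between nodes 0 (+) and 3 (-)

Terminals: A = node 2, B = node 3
Step 1 — V_th is the open-circuit voltage V_A - V_B (nothing connected across the terminals).
Nodal analysis, taking node 3 as the 0 V reference.
Source V1 fixes V_0 = 5 V.
KCL at each unknown node (sum of currents leaving = 0; resistances in Ω):
  Node 1: (V_1 - 5)/56 + (V_1 - V_2)/3.6 + (V_1 - 0)/4300 = 0
  Node 2: (V_2 - V_1)/3.6 + (V_2 - 0)/180 = 0
Collecting terms (coefficients in siemens):
  0.2959·V_1 - 0.2778·V_2 = 0.08929
  0.2833·V_2 - 0.2778·V_1 = 0
Determinant D = (0.2959)(0.2833) - (-0.2778)(-0.2778) = 0.006669
V_1 = [(0.08929)(0.2833) - (-0.2778)(0)]/D = 3.794 V
V_2 = [(0.2959)(0) - (0.08929)(-0.2778)]/D = 3.719 V
V_th = V_2 - V_3 = 3.719 - 0 = 3.719 V
Step 2 — R_th: zero the source — replace V1 by a short circuit (node 3 merges into node 0) — and find the resistance seen between A (node 2) and B (node 0).
Reduce the network between node 2 (A) and node 0 (B) by series/parallel combination:
  Rp1 = R1 ‖ R3 (parallel, both between nodes 0 and 1) = 1/(1/56 + 1/4300) = 55.28 Ω
  Rs1 = R2 + Rp1 (series, joined only at node 1) = 3.6 + 55.28 = 58.88 Ω
  Rp2 = R4 ‖ Rs1 (parallel, both between nodes 0 and 2) = 1/(1/180 + 1/58.88) = 44.37 Ω
R_th = 44.37 Ω

Final answer: V_th = 3.719 V, R_th = 44.37 Ω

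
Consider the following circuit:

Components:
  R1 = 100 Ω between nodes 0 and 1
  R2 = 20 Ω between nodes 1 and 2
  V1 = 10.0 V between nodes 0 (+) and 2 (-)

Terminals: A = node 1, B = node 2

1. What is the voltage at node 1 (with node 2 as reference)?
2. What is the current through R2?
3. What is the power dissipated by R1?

Nodal analysis, taking node 2 as the 0 V reference.
Source V1 fixes V_0 = 10 V.
KCL at each unknown node (sum of currents leaving = 0; resistances in Ω):
  Node 1: (V_1 - 10)/100 + (V_1 - 0)/20 = 0
Collecting terms: 0.06 × V_1 = 0.1  =>  V_1 = 1.667 V
Part 1:
  Read off the nodal solution: V_1 = 1.667 V
Part 2:
  I_R2 = (V_1 - V_2)/R2 = (1.667 - 0)/20 = 0.08333 A
  Magnitude: I_R2 = 0.08333 A
Part 3:
  I_R1 = (V_0 - V_1)/R1 = (10 - 1.667)/100 = 0.08333 A
  P_R1 = I_R1² × R1 = (0.08333)² × 100 = 0.6944 W

Final answers:
1. V_1 = 1.667 V
2. I_R2 = 0.08333 A
3. P_R1 = 0.6944 W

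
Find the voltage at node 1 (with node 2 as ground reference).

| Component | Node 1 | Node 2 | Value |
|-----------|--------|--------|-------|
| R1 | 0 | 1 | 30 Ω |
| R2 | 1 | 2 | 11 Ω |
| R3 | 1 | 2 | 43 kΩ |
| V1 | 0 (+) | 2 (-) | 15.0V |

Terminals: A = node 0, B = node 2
Nodal analysis, taking node 2 as the 0 V reference.
Source V1 fixes V_0 = 15 V.
KCL at each unknown node (sum of currents leaving = 0; resistances in Ω):
  Node 1: (V_1 - 15)/30 + (V_1 - 0)/11 + (V_1 - 0)/43000 = 0
Collecting terms: 0.1243 × V_1 = 0.5  =>  V_1 = 4.024 V
The requested potential is V_1 = 4.024 V.

Final answer: V_1 = 4.024 V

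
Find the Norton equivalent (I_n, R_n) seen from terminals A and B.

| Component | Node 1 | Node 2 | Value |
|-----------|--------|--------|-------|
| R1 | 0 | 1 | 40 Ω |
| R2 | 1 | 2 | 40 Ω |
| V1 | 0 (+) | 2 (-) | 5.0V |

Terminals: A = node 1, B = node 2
Find the Thévenin equivalent first; then I_n = V_th/R_th and R_n = R_th.
Step 1 — V_th is the open-circuit voltage V_A - V_B (nothing connected across the terminals).
Nodal analysis, taking node 2 as the 0 V reference.
Source V1 fixes V_0 = 5 V.
KCL at each unknown node (sum of currents leaving = 0; resistances in Ω):
  Node 1: (V_1 - 5)/40 + (V_1 - 0)/40 = 0
Collecting terms: 0.05 × V_1 = 0.125  =>  V_1 = 2.5 V
V_th = V_1 - V_2 = 2.5 - 0 = 2.5 V
Step 2 — R_th: zero the source — replace V1 by a short circuit (node 2 merges into node 0) — and find the resistance seen between A (node 1) and B (node 0).
Reduce the network between node 1 (A) and node 0 (B) by series/parallel combination:
  Rp1 = R1 ‖ R2 (parallel, both between nodes 0 and 1) = 1/(1/40 + 1/40) = 20 Ω
R_th = 20 Ω
I_n = V_th/R_th = 2.5/20 = 0.125 A, and R_n = R_th = 20 Ω

Final answer: I_n = 0.125 A, R_n = 20 Ω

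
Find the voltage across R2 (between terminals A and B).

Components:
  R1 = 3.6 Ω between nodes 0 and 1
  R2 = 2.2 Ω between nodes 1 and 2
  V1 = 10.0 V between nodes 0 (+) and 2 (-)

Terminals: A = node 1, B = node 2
R1 and R2 are in series across V1 (node 0 → node 1 → node 2), and the output A–B is taken across R2, so this is a voltage divider.
Series current: I = V1/(R1 + R2) = 10/(3.6 + 2.2) = 10/5.8 = 1.724 A
V_R2 = I × R2 = V1 × R2/(R1 + R2) = 10 × 2.2/5.8 = 3.793 V

Final answer: 3.793 V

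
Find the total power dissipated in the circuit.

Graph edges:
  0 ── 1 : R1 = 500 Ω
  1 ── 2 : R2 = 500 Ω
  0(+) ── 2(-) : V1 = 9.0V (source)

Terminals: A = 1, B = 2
Nodal analysis, taking node 2 as the 0 V reference.
Source V1 fixes V_0 = 9 V.
KCL at each unknown node (sum of currents leaving = 0; resistances in Ω):
  Node 1: (V_1 - 9)/500 + (V_1 - 0)/500 = 0
Collecting terms: 0.004 × V_1 = 0.018  =>  V_1 = 4.5 V
Power in each resistor, P = (ΔV)²/R:
  P_R1 = (9 - 4.5)²/500 = 0.0405 W
  P_R2 = (4.5 - 0)²/500 = 0.0405 W
P_total = P_R1 + P_R2 = 0.081 W

Final answer: 0.081 W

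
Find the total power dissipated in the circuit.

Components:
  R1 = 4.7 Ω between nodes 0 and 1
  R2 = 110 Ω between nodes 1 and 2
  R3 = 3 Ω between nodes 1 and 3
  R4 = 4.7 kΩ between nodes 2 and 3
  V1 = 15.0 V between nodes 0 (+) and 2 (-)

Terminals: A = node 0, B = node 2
Nodal analysis, taking node 2 as the 0 V reference.
Source V1 fixes V_0 = 15 V.
KCL at each unknown node (sum of currents leaving = 0; resistances in Ω):
  Node 1: (V_1 - 15)/4.7 + (V_1 - 0)/110 + (V_1 - V_3)/3 = 0
  Node 3: (V_3 - V_1)/3 + (V_3 - 0)/4700 = 0
Collecting terms (coefficients in siemens):
  0.5552·V_1 - 0.3333·V_3 = 3.191
  0.3335·V_3 - 0.3333·V_1 = 0
Determinant D = (0.5552)(0.3335) - (-0.3333)(-0.3333) = 0.07407
V_1 = [(3.191)(0.3335) - (-0.3333)(0)]/D = 14.37 V
V_3 = [(0.5552)(0) - (3.191)(-0.3333)]/D = 14.36 V
Power in each resistor, P = (ΔV)²/R:
  P_R1 = (15 - 14.37)²/4.7 = 0.08402 W
  P_R2 = (14.37 - 0)²/110 = 1.878 W
  P_R3 = (14.37 - 14.36)²/3 = 0.00002801 W
  P_R4 = (0 - 14.36)²/4700 = 0.04389 W
P_total = P_R1 + P_R2 + P_R3 + P_R4 = 2.006 W

Final answer: 2.006 W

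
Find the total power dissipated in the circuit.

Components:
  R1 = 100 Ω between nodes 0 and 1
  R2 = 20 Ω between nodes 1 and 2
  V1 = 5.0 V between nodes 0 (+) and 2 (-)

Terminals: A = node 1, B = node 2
Nodal analysis, taking node 2 as the 0 V reference.
Source V1 fixes V_0 = 5 V.
KCL at each unknown node (sum of currents leaving = 0; resistances in Ω):
  Node 1: (V_1 - 5)/100 + (V_1 - 0)/20 = 0
Collecting terms: 0.06 × V_1 = 0.05  =>  V_1 = 0.8333 V
Power in each resistor, P = (ΔV)²/R:
  P_R1 = (5 - 0.8333)²/100 = 0.1736 W
  P_R2 = (0.8333 - 0)²/20 = 0.03472 W
P_total = P_R1 + P_R2 = 0.2083 W

Final answer: 0.2083 W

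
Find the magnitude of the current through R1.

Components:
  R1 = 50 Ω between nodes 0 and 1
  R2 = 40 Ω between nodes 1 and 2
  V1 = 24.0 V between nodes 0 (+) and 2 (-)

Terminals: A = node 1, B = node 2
Nodal analysis, taking node 2 as the 0 V reference.
Source V1 fixes V_0 = 24 V.
KCL at each unknown node (sum of currents leaving = 0; resistances in Ω):
  Node 1: (V_1 - 24)/50 + (V_1 - 0)/40 = 0
Collecting terms: 0.045 × V_1 = 0.48  =>  V_1 = 10.67 V
I_R1 = (V_0 - V_1)/R1 = (24 - 10.67)/50 = 0.2667 A
|I_R1| = 0.2667 A

Final answer: |I_R1| = 0.2667 A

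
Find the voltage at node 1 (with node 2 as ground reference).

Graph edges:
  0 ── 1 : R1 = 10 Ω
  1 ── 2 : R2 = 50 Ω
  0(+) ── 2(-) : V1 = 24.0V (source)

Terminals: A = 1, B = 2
Nodal analysis, taking node 2 as the 0 V reference.
Source V1 fixes V_0 = 24 V.
KCL at each unknown node (sum of currents leaving = 0; resistances in Ω):
  Node 1: (V_1 - 24)/10 + (V_1 - 0)/50 = 0
Collecting terms: 0.12 × V_1 = 2.4  =>  V_1 = 20 V
The requested potential is V_1 = 20 V.

Final answer: V_1 = 20 V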